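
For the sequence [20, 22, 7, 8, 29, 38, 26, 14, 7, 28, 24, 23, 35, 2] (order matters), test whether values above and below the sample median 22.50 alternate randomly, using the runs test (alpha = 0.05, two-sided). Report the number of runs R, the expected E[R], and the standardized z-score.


Step 1: Compute median = 22.50; label A = above, B = below.
Labels in order: BBBBAAABBAAAAB  (n_A = 7, n_B = 7)
Step 2: Count runs R = 5.
Step 3: Under H0 (random ordering), E[R] = 2*n_A*n_B/(n_A+n_B) + 1 = 2*7*7/14 + 1 = 8.0000.
        Var[R] = 2*n_A*n_B*(2*n_A*n_B - n_A - n_B) / ((n_A+n_B)^2 * (n_A+n_B-1)) = 8232/2548 = 3.2308.
        SD[R] = 1.7974.
Step 4: Continuity-corrected z = (R + 0.5 - E[R]) / SD[R] = (5 + 0.5 - 8.0000) / 1.7974 = -1.3909.
Step 5: Two-sided p-value via normal approximation = 2*(1 - Phi(|z|)) = 0.164264.
Step 6: alpha = 0.05. fail to reject H0.

R = 5, z = -1.3909, p = 0.164264, fail to reject H0.


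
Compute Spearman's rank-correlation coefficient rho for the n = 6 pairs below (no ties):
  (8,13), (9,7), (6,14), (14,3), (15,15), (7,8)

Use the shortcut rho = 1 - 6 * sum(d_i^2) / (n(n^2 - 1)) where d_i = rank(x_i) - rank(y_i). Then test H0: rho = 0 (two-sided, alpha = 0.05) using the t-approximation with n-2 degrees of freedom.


Step 1: Rank x and y separately (midranks; no ties here).
rank(x): 8->3, 9->4, 6->1, 14->5, 15->6, 7->2
rank(y): 13->4, 7->2, 14->5, 3->1, 15->6, 8->3
Step 2: d_i = R_x(i) - R_y(i); compute d_i^2.
  (3-4)^2=1, (4-2)^2=4, (1-5)^2=16, (5-1)^2=16, (6-6)^2=0, (2-3)^2=1
sum(d^2) = 38.
Step 3: rho = 1 - 6*38 / (6*(6^2 - 1)) = 1 - 228/210 = -0.085714.
Step 4: Under H0, t = rho * sqrt((n-2)/(1-rho^2)) = -0.1721 ~ t(4).
Step 5: Two-sided p-value from the t-distribution with 4 df = 0.871743.
Step 6: alpha = 0.05. fail to reject H0.

rho = -0.0857, p = 0.871743, fail to reject H0 at alpha = 0.05.


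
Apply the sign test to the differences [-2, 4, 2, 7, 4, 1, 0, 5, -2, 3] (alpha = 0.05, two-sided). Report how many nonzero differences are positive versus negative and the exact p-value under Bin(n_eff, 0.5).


Step 1: Discard zero differences. Original n = 10; n_eff = number of nonzero differences = 9.
Nonzero differences (with sign): -2, +4, +2, +7, +4, +1, +5, -2, +3
Step 2: Count signs: positive = 7, negative = 2.
Step 3: Under H0: P(positive) = 0.5, so the number of positives S ~ Bin(9, 0.5).
Step 4: Two-sided exact p-value = sum of Bin(9,0.5) probabilities at or below the observed probability = 0.179688.
Step 5: alpha = 0.05. fail to reject H0.

n_eff = 9, pos = 7, neg = 2, p = 0.179688, fail to reject H0.


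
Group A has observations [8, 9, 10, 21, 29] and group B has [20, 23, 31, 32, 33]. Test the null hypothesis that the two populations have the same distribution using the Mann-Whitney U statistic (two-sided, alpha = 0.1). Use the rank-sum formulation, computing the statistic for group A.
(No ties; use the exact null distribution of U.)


Step 1: Combine and sort all 10 observations; assign midranks.
sorted (value, group): (8,X), (9,X), (10,X), (20,Y), (21,X), (23,Y), (29,X), (31,Y), (32,Y), (33,Y)
ranks: 8->1, 9->2, 10->3, 20->4, 21->5, 23->6, 29->7, 31->8, 32->9, 33->10
Step 2: Rank sum for X: R1 = 1 + 2 + 3 + 5 + 7 = 18.
Step 3: U_X = R1 - n1(n1+1)/2 = 18 - 5*6/2 = 18 - 15 = 3.
       U_Y = n1*n2 - U_X = 25 - 3 = 22.
Step 4: No ties, so the exact null distribution of U (based on enumerating the C(10,5) = 252 equally likely rank assignments) gives the two-sided p-value.
Step 5: p-value = 0.055556; compare to alpha = 0.1. reject H0.

U_X = 3, p = 0.055556, reject H0 at alpha = 0.1.


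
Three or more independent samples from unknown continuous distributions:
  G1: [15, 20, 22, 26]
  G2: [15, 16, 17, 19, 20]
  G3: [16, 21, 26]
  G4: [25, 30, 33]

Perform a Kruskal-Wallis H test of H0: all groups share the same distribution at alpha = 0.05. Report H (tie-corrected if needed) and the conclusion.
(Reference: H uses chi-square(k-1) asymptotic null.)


Step 1: Combine all N = 15 observations and assign midranks.
sorted (value, group, rank): (15,G1,1.5), (15,G2,1.5), (16,G2,3.5), (16,G3,3.5), (17,G2,5), (19,G2,6), (20,G1,7.5), (20,G2,7.5), (21,G3,9), (22,G1,10), (25,G4,11), (26,G1,12.5), (26,G3,12.5), (30,G4,14), (33,G4,15)
Step 2: Sum ranks within each group.
R_1 = 31.5 (n_1 = 4)
R_2 = 23.5 (n_2 = 5)
R_3 = 25 (n_3 = 3)
R_4 = 40 (n_4 = 3)
Step 3: H = 12/(N(N+1)) * sum(R_i^2/n_i) - 3(N+1)
     = 12/(15*16) * (31.5^2/4 + 23.5^2/5 + 25^2/3 + 40^2/3) - 3*16
     = 0.050000 * 1100.18 - 48
     = 7.008958.
Step 4: Ties present; correction factor C = 1 - 24/(15^3 - 15) = 0.992857. Corrected H = 7.008958 / 0.992857 = 7.059382.
Step 5: Under H0, H ~ chi^2(3); p-value = 0.070029.
Step 6: alpha = 0.05. fail to reject H0.

H = 7.0594, df = 3, p = 0.070029, fail to reject H0.


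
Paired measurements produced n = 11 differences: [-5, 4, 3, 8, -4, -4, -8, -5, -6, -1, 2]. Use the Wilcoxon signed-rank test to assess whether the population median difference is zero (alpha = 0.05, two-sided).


Step 1: Drop any zero differences (none here) and take |d_i|.
|d| = [5, 4, 3, 8, 4, 4, 8, 5, 6, 1, 2]
Step 2: Midrank |d_i| (ties get averaged ranks).
ranks: |5|->7.5, |4|->5, |3|->3, |8|->10.5, |4|->5, |4|->5, |8|->10.5, |5|->7.5, |6|->9, |1|->1, |2|->2
Step 3: Attach original signs; sum ranks with positive sign and with negative sign.
W+ = 5 + 3 + 10.5 + 2 = 20.5
W- = 7.5 + 5 + 5 + 10.5 + 7.5 + 9 + 1 = 45.5
(Check: W+ + W- = 66 should equal n(n+1)/2 = 66.)
Step 4: Test statistic W = min(W+, W-) = 20.5.
Step 5: Ties in |d|, so use the tie-corrected normal approximation.
        E[W] = n(n+1)/4 = 11*12/4 = 33.
        Tie groups: |d|=4 (t=3), |d|=5 (t=2), |d|=8 (t=2); sum(t^3 - t) = 36.
        Var[W] = n(n+1)(2n+1)/24 - sum(t^3-t)/48 = 3036/24 - 36/48 = 125.75.
        z = (W - E[W]) / sqrt(Var[W]) = (20.5 - 33) / 11.2138 = -1.1147.
        Two-sided p = 2*Phi(z) = 0.264981.
Step 6: alpha = 0.05. fail to reject H0.

W+ = 20.5, W- = 45.5, W = min = 20.5, p = 0.264981, fail to reject H0.


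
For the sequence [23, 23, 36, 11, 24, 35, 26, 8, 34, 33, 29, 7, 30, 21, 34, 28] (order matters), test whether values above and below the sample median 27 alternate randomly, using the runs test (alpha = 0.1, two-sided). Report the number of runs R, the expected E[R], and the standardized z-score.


Step 1: Compute median = 27; label A = above, B = below.
Labels in order: BBABBABBAAABABAA  (n_A = 8, n_B = 8)
Step 2: Count runs R = 10.
Step 3: Under H0 (random ordering), E[R] = 2*n_A*n_B/(n_A+n_B) + 1 = 2*8*8/16 + 1 = 9.0000.
        Var[R] = 2*n_A*n_B*(2*n_A*n_B - n_A - n_B) / ((n_A+n_B)^2 * (n_A+n_B-1)) = 14336/3840 = 3.7333.
        SD[R] = 1.9322.
Step 4: Continuity-corrected z = (R - 0.5 - E[R]) / SD[R] = (10 - 0.5 - 9.0000) / 1.9322 = 0.2588.
Step 5: Two-sided p-value via normal approximation = 2*(1 - Phi(|z|)) = 0.795809.
Step 6: alpha = 0.1. fail to reject H0.

R = 10, z = 0.2588, p = 0.795809, fail to reject H0.


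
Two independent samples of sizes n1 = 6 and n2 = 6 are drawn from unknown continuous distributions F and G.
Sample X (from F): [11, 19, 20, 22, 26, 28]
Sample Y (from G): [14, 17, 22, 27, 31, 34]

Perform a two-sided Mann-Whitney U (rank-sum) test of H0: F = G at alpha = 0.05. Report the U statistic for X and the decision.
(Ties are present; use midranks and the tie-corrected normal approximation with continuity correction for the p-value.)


Step 1: Combine and sort all 12 observations; assign midranks.
sorted (value, group): (11,X), (14,Y), (17,Y), (19,X), (20,X), (22,X), (22,Y), (26,X), (27,Y), (28,X), (31,Y), (34,Y)
ranks: 11->1, 14->2, 17->3, 19->4, 20->5, 22->6.5, 22->6.5, 26->8, 27->9, 28->10, 31->11, 34->12
Step 2: Rank sum for X: R1 = 1 + 4 + 5 + 6.5 + 8 + 10 = 34.5.
Step 3: U_X = R1 - n1(n1+1)/2 = 34.5 - 6*7/2 = 34.5 - 21 = 13.5.
       U_Y = n1*n2 - U_X = 36 - 13.5 = 22.5.
Step 4: Ties are present, so use the tie-corrected normal approximation (with continuity correction) for the p-value.
Step 5: p-value = 0.521110; compare to alpha = 0.05. fail to reject H0.

U_X = 13.5, p = 0.521110, fail to reject H0 at alpha = 0.05.


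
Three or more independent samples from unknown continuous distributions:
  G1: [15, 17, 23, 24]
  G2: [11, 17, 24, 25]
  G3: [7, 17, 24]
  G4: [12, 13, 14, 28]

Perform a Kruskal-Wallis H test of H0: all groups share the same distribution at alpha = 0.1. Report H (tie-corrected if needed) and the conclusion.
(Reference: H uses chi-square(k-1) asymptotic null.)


Step 1: Combine all N = 15 observations and assign midranks.
sorted (value, group, rank): (7,G3,1), (11,G2,2), (12,G4,3), (13,G4,4), (14,G4,5), (15,G1,6), (17,G1,8), (17,G2,8), (17,G3,8), (23,G1,10), (24,G1,12), (24,G2,12), (24,G3,12), (25,G2,14), (28,G4,15)
Step 2: Sum ranks within each group.
R_1 = 36 (n_1 = 4)
R_2 = 36 (n_2 = 4)
R_3 = 21 (n_3 = 3)
R_4 = 27 (n_4 = 4)
Step 3: H = 12/(N(N+1)) * sum(R_i^2/n_i) - 3(N+1)
     = 12/(15*16) * (36^2/4 + 36^2/4 + 21^2/3 + 27^2/4) - 3*16
     = 0.050000 * 977.25 - 48
     = 0.862500.
Step 4: Ties present; correction factor C = 1 - 48/(15^3 - 15) = 0.985714. Corrected H = 0.862500 / 0.985714 = 0.875000.
Step 5: Under H0, H ~ chi^2(3); p-value = 0.831456.
Step 6: alpha = 0.1. fail to reject H0.

H = 0.8750, df = 3, p = 0.831456, fail to reject H0.


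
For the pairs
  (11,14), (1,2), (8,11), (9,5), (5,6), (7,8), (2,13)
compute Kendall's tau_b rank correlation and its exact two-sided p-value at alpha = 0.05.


Step 1: Enumerate the 21 unordered pairs (i,j) with i<j and classify each by sign(x_j-x_i) * sign(y_j-y_i).
  (1,2):dx=-10,dy=-12->C; (1,3):dx=-3,dy=-3->C; (1,4):dx=-2,dy=-9->C; (1,5):dx=-6,dy=-8->C
  (1,6):dx=-4,dy=-6->C; (1,7):dx=-9,dy=-1->C; (2,3):dx=+7,dy=+9->C; (2,4):dx=+8,dy=+3->C
  (2,5):dx=+4,dy=+4->C; (2,6):dx=+6,dy=+6->C; (2,7):dx=+1,dy=+11->C; (3,4):dx=+1,dy=-6->D
  (3,5):dx=-3,dy=-5->C; (3,6):dx=-1,dy=-3->C; (3,7):dx=-6,dy=+2->D; (4,5):dx=-4,dy=+1->D
  (4,6):dx=-2,dy=+3->D; (4,7):dx=-7,dy=+8->D; (5,6):dx=+2,dy=+2->C; (5,7):dx=-3,dy=+7->D
  (6,7):dx=-5,dy=+5->D
Step 2: C = 14, D = 7, total pairs = 21.
Step 3: tau = (C - D)/(n(n-1)/2) = (14 - 7)/21 = 0.333333.
Step 4: Exact two-sided p-value (enumerate n! = 5040 permutations of y under H0): p = 0.381349.
Step 5: alpha = 0.05. fail to reject H0.

tau_b = 0.3333 (C=14, D=7), p = 0.381349, fail to reject H0.


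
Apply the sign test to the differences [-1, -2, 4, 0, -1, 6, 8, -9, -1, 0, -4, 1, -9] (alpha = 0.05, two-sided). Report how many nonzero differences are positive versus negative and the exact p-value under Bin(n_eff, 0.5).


Step 1: Discard zero differences. Original n = 13; n_eff = number of nonzero differences = 11.
Nonzero differences (with sign): -1, -2, +4, -1, +6, +8, -9, -1, -4, +1, -9
Step 2: Count signs: positive = 4, negative = 7.
Step 3: Under H0: P(positive) = 0.5, so the number of positives S ~ Bin(11, 0.5).
Step 4: Two-sided exact p-value = sum of Bin(11,0.5) probabilities at or below the observed probability = 0.548828.
Step 5: alpha = 0.05. fail to reject H0.

n_eff = 11, pos = 4, neg = 7, p = 0.548828, fail to reject H0.


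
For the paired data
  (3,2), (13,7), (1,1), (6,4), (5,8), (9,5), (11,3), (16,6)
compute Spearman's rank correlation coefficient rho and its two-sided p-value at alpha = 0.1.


Step 1: Rank x and y separately (midranks; no ties here).
rank(x): 3->2, 13->7, 1->1, 6->4, 5->3, 9->5, 11->6, 16->8
rank(y): 2->2, 7->7, 1->1, 4->4, 8->8, 5->5, 3->3, 6->6
Step 2: d_i = R_x(i) - R_y(i); compute d_i^2.
  (2-2)^2=0, (7-7)^2=0, (1-1)^2=0, (4-4)^2=0, (3-8)^2=25, (5-5)^2=0, (6-3)^2=9, (8-6)^2=4
sum(d^2) = 38.
Step 3: rho = 1 - 6*38 / (8*(8^2 - 1)) = 1 - 228/504 = 0.547619.
Step 4: Under H0, t = rho * sqrt((n-2)/(1-rho^2)) = 1.6031 ~ t(6).
Step 5: Two-sided p-value from the t-distribution with 6 df = 0.160026.
Step 6: alpha = 0.1. fail to reject H0.

rho = 0.5476, p = 0.160026, fail to reject H0 at alpha = 0.1.


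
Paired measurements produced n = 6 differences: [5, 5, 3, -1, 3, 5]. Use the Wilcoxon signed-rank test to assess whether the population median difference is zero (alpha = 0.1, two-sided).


Step 1: Drop any zero differences (none here) and take |d_i|.
|d| = [5, 5, 3, 1, 3, 5]
Step 2: Midrank |d_i| (ties get averaged ranks).
ranks: |5|->5, |5|->5, |3|->2.5, |1|->1, |3|->2.5, |5|->5
Step 3: Attach original signs; sum ranks with positive sign and with negative sign.
W+ = 5 + 5 + 2.5 + 2.5 + 5 = 20
W- = 1 = 1
(Check: W+ + W- = 21 should equal n(n+1)/2 = 21.)
Step 4: Test statistic W = min(W+, W-) = 1.
Step 5: Ties in |d|, so use the tie-corrected normal approximation.
        E[W] = n(n+1)/4 = 6*7/4 = 10.5.
        Tie groups: |d|=3 (t=2), |d|=5 (t=3); sum(t^3 - t) = 30.
        Var[W] = n(n+1)(2n+1)/24 - sum(t^3-t)/48 = 546/24 - 30/48 = 22.125.
        z = (W - E[W]) / sqrt(Var[W]) = (1 - 10.5) / 4.7037 = -2.0197.
        Two-sided p = 2*Phi(z) = 0.043417.
Step 6: alpha = 0.1. reject H0.

W+ = 20, W- = 1, W = min = 1, p = 0.043417, reject H0.


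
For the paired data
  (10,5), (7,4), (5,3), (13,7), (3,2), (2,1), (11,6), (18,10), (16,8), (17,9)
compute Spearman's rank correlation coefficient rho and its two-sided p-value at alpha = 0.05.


Step 1: Rank x and y separately (midranks; no ties here).
rank(x): 10->5, 7->4, 5->3, 13->7, 3->2, 2->1, 11->6, 18->10, 16->8, 17->9
rank(y): 5->5, 4->4, 3->3, 7->7, 2->2, 1->1, 6->6, 10->10, 8->8, 9->9
Step 2: d_i = R_x(i) - R_y(i); compute d_i^2.
  (5-5)^2=0, (4-4)^2=0, (3-3)^2=0, (7-7)^2=0, (2-2)^2=0, (1-1)^2=0, (6-6)^2=0, (10-10)^2=0, (8-8)^2=0, (9-9)^2=0
sum(d^2) = 0.
Step 3: rho = 1 - 6*0 / (10*(10^2 - 1)) = 1 - 0/990 = 1.000000.
Step 5: Two-sided p-value from the t-distribution with 8 df = 0.000000.
Step 6: alpha = 0.05. reject H0.

rho = 1.0000, p = 0.000000, reject H0 at alpha = 0.05.


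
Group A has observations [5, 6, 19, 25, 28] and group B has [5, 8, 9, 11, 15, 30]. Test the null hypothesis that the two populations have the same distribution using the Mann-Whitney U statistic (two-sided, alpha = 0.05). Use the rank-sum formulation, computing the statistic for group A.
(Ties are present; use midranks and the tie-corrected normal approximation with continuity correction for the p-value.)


Step 1: Combine and sort all 11 observations; assign midranks.
sorted (value, group): (5,X), (5,Y), (6,X), (8,Y), (9,Y), (11,Y), (15,Y), (19,X), (25,X), (28,X), (30,Y)
ranks: 5->1.5, 5->1.5, 6->3, 8->4, 9->5, 11->6, 15->7, 19->8, 25->9, 28->10, 30->11
Step 2: Rank sum for X: R1 = 1.5 + 3 + 8 + 9 + 10 = 31.5.
Step 3: U_X = R1 - n1(n1+1)/2 = 31.5 - 5*6/2 = 31.5 - 15 = 16.5.
       U_Y = n1*n2 - U_X = 30 - 16.5 = 13.5.
Step 4: Ties are present, so use the tie-corrected normal approximation (with continuity correction) for the p-value.
Step 5: p-value = 0.854805; compare to alpha = 0.05. fail to reject H0.

U_X = 16.5, p = 0.854805, fail to reject H0 at alpha = 0.05.


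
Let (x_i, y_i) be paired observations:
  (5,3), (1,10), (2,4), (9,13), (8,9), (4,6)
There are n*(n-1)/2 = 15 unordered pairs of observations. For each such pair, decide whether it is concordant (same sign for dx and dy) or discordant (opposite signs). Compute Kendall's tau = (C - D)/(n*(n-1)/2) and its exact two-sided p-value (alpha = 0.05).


Step 1: Enumerate the 15 unordered pairs (i,j) with i<j and classify each by sign(x_j-x_i) * sign(y_j-y_i).
  (1,2):dx=-4,dy=+7->D; (1,3):dx=-3,dy=+1->D; (1,4):dx=+4,dy=+10->C; (1,5):dx=+3,dy=+6->C
  (1,6):dx=-1,dy=+3->D; (2,3):dx=+1,dy=-6->D; (2,4):dx=+8,dy=+3->C; (2,5):dx=+7,dy=-1->D
  (2,6):dx=+3,dy=-4->D; (3,4):dx=+7,dy=+9->C; (3,5):dx=+6,dy=+5->C; (3,6):dx=+2,dy=+2->C
  (4,5):dx=-1,dy=-4->C; (4,6):dx=-5,dy=-7->C; (5,6):dx=-4,dy=-3->C
Step 2: C = 9, D = 6, total pairs = 15.
Step 3: tau = (C - D)/(n(n-1)/2) = (9 - 6)/15 = 0.200000.
Step 4: Exact two-sided p-value (enumerate n! = 720 permutations of y under H0): p = 0.719444.
Step 5: alpha = 0.05. fail to reject H0.

tau_b = 0.2000 (C=9, D=6), p = 0.719444, fail to reject H0.


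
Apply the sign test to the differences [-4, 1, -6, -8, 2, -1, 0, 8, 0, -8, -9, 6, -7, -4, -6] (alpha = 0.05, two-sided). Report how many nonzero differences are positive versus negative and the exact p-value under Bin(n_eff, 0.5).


Step 1: Discard zero differences. Original n = 15; n_eff = number of nonzero differences = 13.
Nonzero differences (with sign): -4, +1, -6, -8, +2, -1, +8, -8, -9, +6, -7, -4, -6
Step 2: Count signs: positive = 4, negative = 9.
Step 3: Under H0: P(positive) = 0.5, so the number of positives S ~ Bin(13, 0.5).
Step 4: Two-sided exact p-value = sum of Bin(13,0.5) probabilities at or below the observed probability = 0.266846.
Step 5: alpha = 0.05. fail to reject H0.

n_eff = 13, pos = 4, neg = 9, p = 0.266846, fail to reject H0.


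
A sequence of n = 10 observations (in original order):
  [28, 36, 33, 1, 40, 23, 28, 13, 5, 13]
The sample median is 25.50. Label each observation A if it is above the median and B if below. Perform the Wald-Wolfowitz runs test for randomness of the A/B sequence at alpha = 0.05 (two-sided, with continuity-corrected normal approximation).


Step 1: Compute median = 25.50; label A = above, B = below.
Labels in order: AAABABABBB  (n_A = 5, n_B = 5)
Step 2: Count runs R = 6.
Step 3: Under H0 (random ordering), E[R] = 2*n_A*n_B/(n_A+n_B) + 1 = 2*5*5/10 + 1 = 6.0000.
        Var[R] = 2*n_A*n_B*(2*n_A*n_B - n_A - n_B) / ((n_A+n_B)^2 * (n_A+n_B-1)) = 2000/900 = 2.2222.
        SD[R] = 1.4907.
Step 4: R = E[R], so z = 0 with no continuity correction.
Step 5: Two-sided p-value via normal approximation = 2*(1 - Phi(|z|)) = 1.000000.
Step 6: alpha = 0.05. fail to reject H0.

R = 6, z = 0.0000, p = 1.000000, fail to reject H0.


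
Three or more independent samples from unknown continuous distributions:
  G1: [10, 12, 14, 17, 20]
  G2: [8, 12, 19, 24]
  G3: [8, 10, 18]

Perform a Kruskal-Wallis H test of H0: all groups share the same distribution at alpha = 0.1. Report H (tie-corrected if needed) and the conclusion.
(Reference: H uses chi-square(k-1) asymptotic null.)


Step 1: Combine all N = 12 observations and assign midranks.
sorted (value, group, rank): (8,G2,1.5), (8,G3,1.5), (10,G1,3.5), (10,G3,3.5), (12,G1,5.5), (12,G2,5.5), (14,G1,7), (17,G1,8), (18,G3,9), (19,G2,10), (20,G1,11), (24,G2,12)
Step 2: Sum ranks within each group.
R_1 = 35 (n_1 = 5)
R_2 = 29 (n_2 = 4)
R_3 = 14 (n_3 = 3)
Step 3: H = 12/(N(N+1)) * sum(R_i^2/n_i) - 3(N+1)
     = 12/(12*13) * (35^2/5 + 29^2/4 + 14^2/3) - 3*13
     = 0.076923 * 520.583 - 39
     = 1.044872.
Step 4: Ties present; correction factor C = 1 - 18/(12^3 - 12) = 0.989510. Corrected H = 1.044872 / 0.989510 = 1.055948.
Step 5: Under H0, H ~ chi^2(2); p-value = 0.589799.
Step 6: alpha = 0.1. fail to reject H0.

H = 1.0559, df = 2, p = 0.589799, fail to reject H0.


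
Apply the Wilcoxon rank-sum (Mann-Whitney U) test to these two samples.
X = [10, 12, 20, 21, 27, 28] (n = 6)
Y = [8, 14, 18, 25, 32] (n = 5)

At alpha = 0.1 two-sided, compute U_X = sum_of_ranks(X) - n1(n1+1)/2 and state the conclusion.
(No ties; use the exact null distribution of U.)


Step 1: Combine and sort all 11 observations; assign midranks.
sorted (value, group): (8,Y), (10,X), (12,X), (14,Y), (18,Y), (20,X), (21,X), (25,Y), (27,X), (28,X), (32,Y)
ranks: 8->1, 10->2, 12->3, 14->4, 18->5, 20->6, 21->7, 25->8, 27->9, 28->10, 32->11
Step 2: Rank sum for X: R1 = 2 + 3 + 6 + 7 + 9 + 10 = 37.
Step 3: U_X = R1 - n1(n1+1)/2 = 37 - 6*7/2 = 37 - 21 = 16.
       U_Y = n1*n2 - U_X = 30 - 16 = 14.
Step 4: No ties, so the exact null distribution of U (based on enumerating the C(11,6) = 462 equally likely rank assignments) gives the two-sided p-value.
Step 5: p-value = 0.930736; compare to alpha = 0.1. fail to reject H0.

U_X = 16, p = 0.930736, fail to reject H0 at alpha = 0.1.


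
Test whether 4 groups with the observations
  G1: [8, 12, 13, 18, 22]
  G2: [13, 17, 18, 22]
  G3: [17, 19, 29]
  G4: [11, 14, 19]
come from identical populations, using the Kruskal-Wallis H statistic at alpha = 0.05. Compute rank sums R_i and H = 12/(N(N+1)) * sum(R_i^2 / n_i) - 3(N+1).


Step 1: Combine all N = 15 observations and assign midranks.
sorted (value, group, rank): (8,G1,1), (11,G4,2), (12,G1,3), (13,G1,4.5), (13,G2,4.5), (14,G4,6), (17,G2,7.5), (17,G3,7.5), (18,G1,9.5), (18,G2,9.5), (19,G3,11.5), (19,G4,11.5), (22,G1,13.5), (22,G2,13.5), (29,G3,15)
Step 2: Sum ranks within each group.
R_1 = 31.5 (n_1 = 5)
R_2 = 35 (n_2 = 4)
R_3 = 34 (n_3 = 3)
R_4 = 19.5 (n_4 = 3)
Step 3: H = 12/(N(N+1)) * sum(R_i^2/n_i) - 3(N+1)
     = 12/(15*16) * (31.5^2/5 + 35^2/4 + 34^2/3 + 19.5^2/3) - 3*16
     = 0.050000 * 1016.78 - 48
     = 2.839167.
Step 4: Ties present; correction factor C = 1 - 30/(15^3 - 15) = 0.991071. Corrected H = 2.839167 / 0.991071 = 2.864745.
Step 5: Under H0, H ~ chi^2(3); p-value = 0.412952.
Step 6: alpha = 0.05. fail to reject H0.

H = 2.8647, df = 3, p = 0.412952, fail to reject H0.


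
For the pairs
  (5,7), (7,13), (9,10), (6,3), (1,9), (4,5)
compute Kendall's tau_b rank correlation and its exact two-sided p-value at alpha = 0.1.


Step 1: Enumerate the 15 unordered pairs (i,j) with i<j and classify each by sign(x_j-x_i) * sign(y_j-y_i).
  (1,2):dx=+2,dy=+6->C; (1,3):dx=+4,dy=+3->C; (1,4):dx=+1,dy=-4->D; (1,5):dx=-4,dy=+2->D
  (1,6):dx=-1,dy=-2->C; (2,3):dx=+2,dy=-3->D; (2,4):dx=-1,dy=-10->C; (2,5):dx=-6,dy=-4->C
  (2,6):dx=-3,dy=-8->C; (3,4):dx=-3,dy=-7->C; (3,5):dx=-8,dy=-1->C; (3,6):dx=-5,dy=-5->C
  (4,5):dx=-5,dy=+6->D; (4,6):dx=-2,dy=+2->D; (5,6):dx=+3,dy=-4->D
Step 2: C = 9, D = 6, total pairs = 15.
Step 3: tau = (C - D)/(n(n-1)/2) = (9 - 6)/15 = 0.200000.
Step 4: Exact two-sided p-value (enumerate n! = 720 permutations of y under H0): p = 0.719444.
Step 5: alpha = 0.1. fail to reject H0.

tau_b = 0.2000 (C=9, D=6), p = 0.719444, fail to reject H0.


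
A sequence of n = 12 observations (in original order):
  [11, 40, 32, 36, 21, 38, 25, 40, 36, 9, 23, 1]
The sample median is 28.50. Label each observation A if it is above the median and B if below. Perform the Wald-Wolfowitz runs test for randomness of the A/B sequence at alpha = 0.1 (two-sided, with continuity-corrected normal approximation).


Step 1: Compute median = 28.50; label A = above, B = below.
Labels in order: BAAABABAABBB  (n_A = 6, n_B = 6)
Step 2: Count runs R = 7.
Step 3: Under H0 (random ordering), E[R] = 2*n_A*n_B/(n_A+n_B) + 1 = 2*6*6/12 + 1 = 7.0000.
        Var[R] = 2*n_A*n_B*(2*n_A*n_B - n_A - n_B) / ((n_A+n_B)^2 * (n_A+n_B-1)) = 4320/1584 = 2.7273.
        SD[R] = 1.6514.
Step 4: R = E[R], so z = 0 with no continuity correction.
Step 5: Two-sided p-value via normal approximation = 2*(1 - Phi(|z|)) = 1.000000.
Step 6: alpha = 0.1. fail to reject H0.

R = 7, z = 0.0000, p = 1.000000, fail to reject H0.


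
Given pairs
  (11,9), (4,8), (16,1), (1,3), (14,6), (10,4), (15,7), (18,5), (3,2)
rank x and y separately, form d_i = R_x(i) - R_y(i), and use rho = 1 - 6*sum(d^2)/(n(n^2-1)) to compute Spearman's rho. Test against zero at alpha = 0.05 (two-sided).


Step 1: Rank x and y separately (midranks; no ties here).
rank(x): 11->5, 4->3, 16->8, 1->1, 14->6, 10->4, 15->7, 18->9, 3->2
rank(y): 9->9, 8->8, 1->1, 3->3, 6->6, 4->4, 7->7, 5->5, 2->2
Step 2: d_i = R_x(i) - R_y(i); compute d_i^2.
  (5-9)^2=16, (3-8)^2=25, (8-1)^2=49, (1-3)^2=4, (6-6)^2=0, (4-4)^2=0, (7-7)^2=0, (9-5)^2=16, (2-2)^2=0
sum(d^2) = 110.
Step 3: rho = 1 - 6*110 / (9*(9^2 - 1)) = 1 - 660/720 = 0.083333.
Step 4: Under H0, t = rho * sqrt((n-2)/(1-rho^2)) = 0.2212 ~ t(7).
Step 5: Two-sided p-value from the t-distribution with 7 df = 0.831214.
Step 6: alpha = 0.05. fail to reject H0.

rho = 0.0833, p = 0.831214, fail to reject H0 at alpha = 0.05.


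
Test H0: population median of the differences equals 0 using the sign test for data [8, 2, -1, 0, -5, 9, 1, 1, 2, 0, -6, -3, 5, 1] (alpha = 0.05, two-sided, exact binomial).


Step 1: Discard zero differences. Original n = 14; n_eff = number of nonzero differences = 12.
Nonzero differences (with sign): +8, +2, -1, -5, +9, +1, +1, +2, -6, -3, +5, +1
Step 2: Count signs: positive = 8, negative = 4.
Step 3: Under H0: P(positive) = 0.5, so the number of positives S ~ Bin(12, 0.5).
Step 4: Two-sided exact p-value = sum of Bin(12,0.5) probabilities at or below the observed probability = 0.387695.
Step 5: alpha = 0.05. fail to reject H0.

n_eff = 12, pos = 8, neg = 4, p = 0.387695, fail to reject H0.


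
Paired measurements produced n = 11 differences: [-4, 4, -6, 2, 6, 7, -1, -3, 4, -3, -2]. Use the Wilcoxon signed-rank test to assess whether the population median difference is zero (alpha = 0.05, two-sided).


Step 1: Drop any zero differences (none here) and take |d_i|.
|d| = [4, 4, 6, 2, 6, 7, 1, 3, 4, 3, 2]
Step 2: Midrank |d_i| (ties get averaged ranks).
ranks: |4|->7, |4|->7, |6|->9.5, |2|->2.5, |6|->9.5, |7|->11, |1|->1, |3|->4.5, |4|->7, |3|->4.5, |2|->2.5
Step 3: Attach original signs; sum ranks with positive sign and with negative sign.
W+ = 7 + 2.5 + 9.5 + 11 + 7 = 37
W- = 7 + 9.5 + 1 + 4.5 + 4.5 + 2.5 = 29
(Check: W+ + W- = 66 should equal n(n+1)/2 = 66.)
Step 4: Test statistic W = min(W+, W-) = 29.
Step 5: Ties in |d|, so use the tie-corrected normal approximation.
        E[W] = n(n+1)/4 = 11*12/4 = 33.
        Tie groups: |d|=2 (t=2), |d|=3 (t=2), |d|=4 (t=3), |d|=6 (t=2); sum(t^3 - t) = 42.
        Var[W] = n(n+1)(2n+1)/24 - sum(t^3-t)/48 = 3036/24 - 42/48 = 125.625.
        z = (W - E[W]) / sqrt(Var[W]) = (29 - 33) / 11.2083 = -0.3569.
        Two-sided p = 2*Phi(z) = 0.721182.
Step 6: alpha = 0.05. fail to reject H0.

W+ = 37, W- = 29, W = min = 29, p = 0.721182, fail to reject H0.


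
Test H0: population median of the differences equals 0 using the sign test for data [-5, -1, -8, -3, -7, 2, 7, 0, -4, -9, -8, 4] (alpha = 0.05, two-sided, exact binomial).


Step 1: Discard zero differences. Original n = 12; n_eff = number of nonzero differences = 11.
Nonzero differences (with sign): -5, -1, -8, -3, -7, +2, +7, -4, -9, -8, +4
Step 2: Count signs: positive = 3, negative = 8.
Step 3: Under H0: P(positive) = 0.5, so the number of positives S ~ Bin(11, 0.5).
Step 4: Two-sided exact p-value = sum of Bin(11,0.5) probabilities at or below the observed probability = 0.226562.
Step 5: alpha = 0.05. fail to reject H0.

n_eff = 11, pos = 3, neg = 8, p = 0.226562, fail to reject H0.


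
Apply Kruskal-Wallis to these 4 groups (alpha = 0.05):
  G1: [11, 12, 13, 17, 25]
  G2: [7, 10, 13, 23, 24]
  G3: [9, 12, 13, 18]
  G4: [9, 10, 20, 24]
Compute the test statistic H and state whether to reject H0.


Step 1: Combine all N = 18 observations and assign midranks.
sorted (value, group, rank): (7,G2,1), (9,G3,2.5), (9,G4,2.5), (10,G2,4.5), (10,G4,4.5), (11,G1,6), (12,G1,7.5), (12,G3,7.5), (13,G1,10), (13,G2,10), (13,G3,10), (17,G1,12), (18,G3,13), (20,G4,14), (23,G2,15), (24,G2,16.5), (24,G4,16.5), (25,G1,18)
Step 2: Sum ranks within each group.
R_1 = 53.5 (n_1 = 5)
R_2 = 47 (n_2 = 5)
R_3 = 33 (n_3 = 4)
R_4 = 37.5 (n_4 = 4)
Step 3: H = 12/(N(N+1)) * sum(R_i^2/n_i) - 3(N+1)
     = 12/(18*19) * (53.5^2/5 + 47^2/5 + 33^2/4 + 37.5^2/4) - 3*19
     = 0.035088 * 1638.06 - 57
     = 0.475877.
Step 4: Ties present; correction factor C = 1 - 48/(18^3 - 18) = 0.991744. Corrected H = 0.475877 / 0.991744 = 0.479839.
Step 5: Under H0, H ~ chi^2(3); p-value = 0.923298.
Step 6: alpha = 0.05. fail to reject H0.

H = 0.4798, df = 3, p = 0.923298, fail to reject H0.


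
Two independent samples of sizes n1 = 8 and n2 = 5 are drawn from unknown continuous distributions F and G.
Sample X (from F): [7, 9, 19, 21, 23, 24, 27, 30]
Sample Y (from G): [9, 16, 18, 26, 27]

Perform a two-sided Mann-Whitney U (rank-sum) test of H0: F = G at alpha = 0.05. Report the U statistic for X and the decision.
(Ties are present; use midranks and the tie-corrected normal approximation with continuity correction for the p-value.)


Step 1: Combine and sort all 13 observations; assign midranks.
sorted (value, group): (7,X), (9,X), (9,Y), (16,Y), (18,Y), (19,X), (21,X), (23,X), (24,X), (26,Y), (27,X), (27,Y), (30,X)
ranks: 7->1, 9->2.5, 9->2.5, 16->4, 18->5, 19->6, 21->7, 23->8, 24->9, 26->10, 27->11.5, 27->11.5, 30->13
Step 2: Rank sum for X: R1 = 1 + 2.5 + 6 + 7 + 8 + 9 + 11.5 + 13 = 58.
Step 3: U_X = R1 - n1(n1+1)/2 = 58 - 8*9/2 = 58 - 36 = 22.
       U_Y = n1*n2 - U_X = 40 - 22 = 18.
Step 4: Ties are present, so use the tie-corrected normal approximation (with continuity correction) for the p-value.
Step 5: p-value = 0.825728; compare to alpha = 0.05. fail to reject H0.

U_X = 22, p = 0.825728, fail to reject H0 at alpha = 0.05.


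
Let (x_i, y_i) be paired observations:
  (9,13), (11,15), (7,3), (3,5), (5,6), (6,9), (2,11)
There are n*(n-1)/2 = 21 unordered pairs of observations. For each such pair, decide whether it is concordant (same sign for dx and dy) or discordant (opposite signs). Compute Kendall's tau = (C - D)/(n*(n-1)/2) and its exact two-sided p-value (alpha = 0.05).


Step 1: Enumerate the 21 unordered pairs (i,j) with i<j and classify each by sign(x_j-x_i) * sign(y_j-y_i).
  (1,2):dx=+2,dy=+2->C; (1,3):dx=-2,dy=-10->C; (1,4):dx=-6,dy=-8->C; (1,5):dx=-4,dy=-7->C
  (1,6):dx=-3,dy=-4->C; (1,7):dx=-7,dy=-2->C; (2,3):dx=-4,dy=-12->C; (2,4):dx=-8,dy=-10->C
  (2,5):dx=-6,dy=-9->C; (2,6):dx=-5,dy=-6->C; (2,7):dx=-9,dy=-4->C; (3,4):dx=-4,dy=+2->D
  (3,5):dx=-2,dy=+3->D; (3,6):dx=-1,dy=+6->D; (3,7):dx=-5,dy=+8->D; (4,5):dx=+2,dy=+1->C
  (4,6):dx=+3,dy=+4->C; (4,7):dx=-1,dy=+6->D; (5,6):dx=+1,dy=+3->C; (5,7):dx=-3,dy=+5->D
  (6,7):dx=-4,dy=+2->D
Step 2: C = 14, D = 7, total pairs = 21.
Step 3: tau = (C - D)/(n(n-1)/2) = (14 - 7)/21 = 0.333333.
Step 4: Exact two-sided p-value (enumerate n! = 5040 permutations of y under H0): p = 0.381349.
Step 5: alpha = 0.05. fail to reject H0.

tau_b = 0.3333 (C=14, D=7), p = 0.381349, fail to reject H0.


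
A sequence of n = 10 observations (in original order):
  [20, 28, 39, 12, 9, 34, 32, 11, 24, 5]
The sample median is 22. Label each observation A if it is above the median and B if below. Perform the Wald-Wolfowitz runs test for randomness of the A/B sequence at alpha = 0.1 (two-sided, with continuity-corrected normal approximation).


Step 1: Compute median = 22; label A = above, B = below.
Labels in order: BAABBAABAB  (n_A = 5, n_B = 5)
Step 2: Count runs R = 7.
Step 3: Under H0 (random ordering), E[R] = 2*n_A*n_B/(n_A+n_B) + 1 = 2*5*5/10 + 1 = 6.0000.
        Var[R] = 2*n_A*n_B*(2*n_A*n_B - n_A - n_B) / ((n_A+n_B)^2 * (n_A+n_B-1)) = 2000/900 = 2.2222.
        SD[R] = 1.4907.
Step 4: Continuity-corrected z = (R - 0.5 - E[R]) / SD[R] = (7 - 0.5 - 6.0000) / 1.4907 = 0.3354.
Step 5: Two-sided p-value via normal approximation = 2*(1 - Phi(|z|)) = 0.737316.
Step 6: alpha = 0.1. fail to reject H0.

R = 7, z = 0.3354, p = 0.737316, fail to reject H0.


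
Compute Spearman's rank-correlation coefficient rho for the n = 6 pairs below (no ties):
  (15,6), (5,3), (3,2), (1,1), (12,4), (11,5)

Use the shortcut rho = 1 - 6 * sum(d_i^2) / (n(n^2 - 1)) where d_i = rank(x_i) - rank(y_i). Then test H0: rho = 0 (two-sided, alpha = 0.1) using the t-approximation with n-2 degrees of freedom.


Step 1: Rank x and y separately (midranks; no ties here).
rank(x): 15->6, 5->3, 3->2, 1->1, 12->5, 11->4
rank(y): 6->6, 3->3, 2->2, 1->1, 4->4, 5->5
Step 2: d_i = R_x(i) - R_y(i); compute d_i^2.
  (6-6)^2=0, (3-3)^2=0, (2-2)^2=0, (1-1)^2=0, (5-4)^2=1, (4-5)^2=1
sum(d^2) = 2.
Step 3: rho = 1 - 6*2 / (6*(6^2 - 1)) = 1 - 12/210 = 0.942857.
Step 4: Under H0, t = rho * sqrt((n-2)/(1-rho^2)) = 5.6595 ~ t(4).
Step 5: Two-sided p-value from the t-distribution with 4 df = 0.004805.
Step 6: alpha = 0.1. reject H0.

rho = 0.9429, p = 0.004805, reject H0 at alpha = 0.1.


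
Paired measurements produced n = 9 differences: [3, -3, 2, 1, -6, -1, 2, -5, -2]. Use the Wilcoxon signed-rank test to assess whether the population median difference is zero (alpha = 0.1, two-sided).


Step 1: Drop any zero differences (none here) and take |d_i|.
|d| = [3, 3, 2, 1, 6, 1, 2, 5, 2]
Step 2: Midrank |d_i| (ties get averaged ranks).
ranks: |3|->6.5, |3|->6.5, |2|->4, |1|->1.5, |6|->9, |1|->1.5, |2|->4, |5|->8, |2|->4
Step 3: Attach original signs; sum ranks with positive sign and with negative sign.
W+ = 6.5 + 4 + 1.5 + 4 = 16
W- = 6.5 + 9 + 1.5 + 8 + 4 = 29
(Check: W+ + W- = 45 should equal n(n+1)/2 = 45.)
Step 4: Test statistic W = min(W+, W-) = 16.
Step 5: Ties in |d|, so use the tie-corrected normal approximation.
        E[W] = n(n+1)/4 = 9*10/4 = 22.5.
        Tie groups: |d|=1 (t=2), |d|=2 (t=3), |d|=3 (t=2); sum(t^3 - t) = 36.
        Var[W] = n(n+1)(2n+1)/24 - sum(t^3-t)/48 = 1710/24 - 36/48 = 70.5.
        z = (W - E[W]) / sqrt(Var[W]) = (16 - 22.5) / 8.3964 = -0.7741.
        Two-sided p = 2*Phi(z) = 0.438849.
Step 6: alpha = 0.1. fail to reject H0.

W+ = 16, W- = 29, W = min = 16, p = 0.438849, fail to reject H0.


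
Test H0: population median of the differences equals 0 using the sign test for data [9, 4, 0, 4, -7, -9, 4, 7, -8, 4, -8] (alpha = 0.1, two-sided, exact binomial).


Step 1: Discard zero differences. Original n = 11; n_eff = number of nonzero differences = 10.
Nonzero differences (with sign): +9, +4, +4, -7, -9, +4, +7, -8, +4, -8
Step 2: Count signs: positive = 6, negative = 4.
Step 3: Under H0: P(positive) = 0.5, so the number of positives S ~ Bin(10, 0.5).
Step 4: Two-sided exact p-value = sum of Bin(10,0.5) probabilities at or below the observed probability = 0.753906.
Step 5: alpha = 0.1. fail to reject H0.

n_eff = 10, pos = 6, neg = 4, p = 0.753906, fail to reject H0.


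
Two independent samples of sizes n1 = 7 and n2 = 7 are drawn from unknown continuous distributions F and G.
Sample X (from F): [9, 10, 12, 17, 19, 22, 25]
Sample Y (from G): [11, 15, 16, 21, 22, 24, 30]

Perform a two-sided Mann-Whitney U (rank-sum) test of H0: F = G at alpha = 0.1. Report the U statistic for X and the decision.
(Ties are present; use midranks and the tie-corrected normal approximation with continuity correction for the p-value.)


Step 1: Combine and sort all 14 observations; assign midranks.
sorted (value, group): (9,X), (10,X), (11,Y), (12,X), (15,Y), (16,Y), (17,X), (19,X), (21,Y), (22,X), (22,Y), (24,Y), (25,X), (30,Y)
ranks: 9->1, 10->2, 11->3, 12->4, 15->5, 16->6, 17->7, 19->8, 21->9, 22->10.5, 22->10.5, 24->12, 25->13, 30->14
Step 2: Rank sum for X: R1 = 1 + 2 + 4 + 7 + 8 + 10.5 + 13 = 45.5.
Step 3: U_X = R1 - n1(n1+1)/2 = 45.5 - 7*8/2 = 45.5 - 28 = 17.5.
       U_Y = n1*n2 - U_X = 49 - 17.5 = 31.5.
Step 4: Ties are present, so use the tie-corrected normal approximation (with continuity correction) for the p-value.
Step 5: p-value = 0.405717; compare to alpha = 0.1. fail to reject H0.

U_X = 17.5, p = 0.405717, fail to reject H0 at alpha = 0.1.


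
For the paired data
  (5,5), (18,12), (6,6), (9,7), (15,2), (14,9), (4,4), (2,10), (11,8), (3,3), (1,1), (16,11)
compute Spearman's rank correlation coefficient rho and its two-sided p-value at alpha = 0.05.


Step 1: Rank x and y separately (midranks; no ties here).
rank(x): 5->5, 18->12, 6->6, 9->7, 15->10, 14->9, 4->4, 2->2, 11->8, 3->3, 1->1, 16->11
rank(y): 5->5, 12->12, 6->6, 7->7, 2->2, 9->9, 4->4, 10->10, 8->8, 3->3, 1->1, 11->11
Step 2: d_i = R_x(i) - R_y(i); compute d_i^2.
  (5-5)^2=0, (12-12)^2=0, (6-6)^2=0, (7-7)^2=0, (10-2)^2=64, (9-9)^2=0, (4-4)^2=0, (2-10)^2=64, (8-8)^2=0, (3-3)^2=0, (1-1)^2=0, (11-11)^2=0
sum(d^2) = 128.
Step 3: rho = 1 - 6*128 / (12*(12^2 - 1)) = 1 - 768/1716 = 0.552448.
Step 4: Under H0, t = rho * sqrt((n-2)/(1-rho^2)) = 2.0959 ~ t(10).
Step 5: Two-sided p-value from the t-distribution with 10 df = 0.062511.
Step 6: alpha = 0.05. fail to reject H0.

rho = 0.5524, p = 0.062511, fail to reject H0 at alpha = 0.05.


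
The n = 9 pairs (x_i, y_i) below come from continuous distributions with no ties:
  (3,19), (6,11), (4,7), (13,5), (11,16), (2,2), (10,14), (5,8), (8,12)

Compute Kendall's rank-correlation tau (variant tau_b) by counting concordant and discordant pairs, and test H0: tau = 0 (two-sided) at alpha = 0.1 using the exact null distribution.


Step 1: Enumerate the 36 unordered pairs (i,j) with i<j and classify each by sign(x_j-x_i) * sign(y_j-y_i).
  (1,2):dx=+3,dy=-8->D; (1,3):dx=+1,dy=-12->D; (1,4):dx=+10,dy=-14->D; (1,5):dx=+8,dy=-3->D
  (1,6):dx=-1,dy=-17->C; (1,7):dx=+7,dy=-5->D; (1,8):dx=+2,dy=-11->D; (1,9):dx=+5,dy=-7->D
  (2,3):dx=-2,dy=-4->C; (2,4):dx=+7,dy=-6->D; (2,5):dx=+5,dy=+5->C; (2,6):dx=-4,dy=-9->C
  (2,7):dx=+4,dy=+3->C; (2,8):dx=-1,dy=-3->C; (2,9):dx=+2,dy=+1->C; (3,4):dx=+9,dy=-2->D
  (3,5):dx=+7,dy=+9->C; (3,6):dx=-2,dy=-5->C; (3,7):dx=+6,dy=+7->C; (3,8):dx=+1,dy=+1->C
  (3,9):dx=+4,dy=+5->C; (4,5):dx=-2,dy=+11->D; (4,6):dx=-11,dy=-3->C; (4,7):dx=-3,dy=+9->D
  (4,8):dx=-8,dy=+3->D; (4,9):dx=-5,dy=+7->D; (5,6):dx=-9,dy=-14->C; (5,7):dx=-1,dy=-2->C
  (5,8):dx=-6,dy=-8->C; (5,9):dx=-3,dy=-4->C; (6,7):dx=+8,dy=+12->C; (6,8):dx=+3,dy=+6->C
  (6,9):dx=+6,dy=+10->C; (7,8):dx=-5,dy=-6->C; (7,9):dx=-2,dy=-2->C; (8,9):dx=+3,dy=+4->C
Step 2: C = 23, D = 13, total pairs = 36.
Step 3: tau = (C - D)/(n(n-1)/2) = (23 - 13)/36 = 0.277778.
Step 4: Exact two-sided p-value (enumerate n! = 362880 permutations of y under H0): p = 0.358488.
Step 5: alpha = 0.1. fail to reject H0.

tau_b = 0.2778 (C=23, D=13), p = 0.358488, fail to reject H0.


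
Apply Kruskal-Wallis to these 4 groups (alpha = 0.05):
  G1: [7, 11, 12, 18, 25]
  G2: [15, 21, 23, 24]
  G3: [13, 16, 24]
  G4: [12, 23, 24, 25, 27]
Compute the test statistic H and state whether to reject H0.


Step 1: Combine all N = 17 observations and assign midranks.
sorted (value, group, rank): (7,G1,1), (11,G1,2), (12,G1,3.5), (12,G4,3.5), (13,G3,5), (15,G2,6), (16,G3,7), (18,G1,8), (21,G2,9), (23,G2,10.5), (23,G4,10.5), (24,G2,13), (24,G3,13), (24,G4,13), (25,G1,15.5), (25,G4,15.5), (27,G4,17)
Step 2: Sum ranks within each group.
R_1 = 30 (n_1 = 5)
R_2 = 38.5 (n_2 = 4)
R_3 = 25 (n_3 = 3)
R_4 = 59.5 (n_4 = 5)
Step 3: H = 12/(N(N+1)) * sum(R_i^2/n_i) - 3(N+1)
     = 12/(17*18) * (30^2/5 + 38.5^2/4 + 25^2/3 + 59.5^2/5) - 3*18
     = 0.039216 * 1466.95 - 54
     = 3.527288.
Step 4: Ties present; correction factor C = 1 - 42/(17^3 - 17) = 0.991422. Corrected H = 3.527288 / 0.991422 = 3.557808.
Step 5: Under H0, H ~ chi^2(3); p-value = 0.313342.
Step 6: alpha = 0.05. fail to reject H0.

H = 3.5578, df = 3, p = 0.313342, fail to reject H0.


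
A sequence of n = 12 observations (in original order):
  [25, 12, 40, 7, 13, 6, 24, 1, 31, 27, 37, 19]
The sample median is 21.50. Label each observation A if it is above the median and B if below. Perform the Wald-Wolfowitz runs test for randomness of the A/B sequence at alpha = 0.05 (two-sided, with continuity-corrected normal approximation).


Step 1: Compute median = 21.50; label A = above, B = below.
Labels in order: ABABBBABAAAB  (n_A = 6, n_B = 6)
Step 2: Count runs R = 8.
Step 3: Under H0 (random ordering), E[R] = 2*n_A*n_B/(n_A+n_B) + 1 = 2*6*6/12 + 1 = 7.0000.
        Var[R] = 2*n_A*n_B*(2*n_A*n_B - n_A - n_B) / ((n_A+n_B)^2 * (n_A+n_B-1)) = 4320/1584 = 2.7273.
        SD[R] = 1.6514.
Step 4: Continuity-corrected z = (R - 0.5 - E[R]) / SD[R] = (8 - 0.5 - 7.0000) / 1.6514 = 0.3028.
Step 5: Two-sided p-value via normal approximation = 2*(1 - Phi(|z|)) = 0.762069.
Step 6: alpha = 0.05. fail to reject H0.

R = 8, z = 0.3028, p = 0.762069, fail to reject H0.


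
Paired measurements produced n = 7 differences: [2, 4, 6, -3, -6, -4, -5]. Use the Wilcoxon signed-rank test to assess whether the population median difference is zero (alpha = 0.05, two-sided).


Step 1: Drop any zero differences (none here) and take |d_i|.
|d| = [2, 4, 6, 3, 6, 4, 5]
Step 2: Midrank |d_i| (ties get averaged ranks).
ranks: |2|->1, |4|->3.5, |6|->6.5, |3|->2, |6|->6.5, |4|->3.5, |5|->5
Step 3: Attach original signs; sum ranks with positive sign and with negative sign.
W+ = 1 + 3.5 + 6.5 = 11
W- = 2 + 6.5 + 3.5 + 5 = 17
(Check: W+ + W- = 28 should equal n(n+1)/2 = 28.)
Step 4: Test statistic W = min(W+, W-) = 11.
Step 5: Ties in |d|, so use the tie-corrected normal approximation.
        E[W] = n(n+1)/4 = 7*8/4 = 14.
        Tie groups: |d|=4 (t=2), |d|=6 (t=2); sum(t^3 - t) = 12.
        Var[W] = n(n+1)(2n+1)/24 - sum(t^3-t)/48 = 840/24 - 12/48 = 34.75.
        z = (W - E[W]) / sqrt(Var[W]) = (11 - 14) / 5.8949 = -0.5089.
        Two-sided p = 2*Phi(z) = 0.610813.
Step 6: alpha = 0.05. fail to reject H0.

W+ = 11, W- = 17, W = min = 11, p = 0.610813, fail to reject H0.


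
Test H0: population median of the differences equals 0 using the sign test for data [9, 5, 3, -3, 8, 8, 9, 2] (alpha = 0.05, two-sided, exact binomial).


Step 1: Discard zero differences. Original n = 8; n_eff = number of nonzero differences = 8.
Nonzero differences (with sign): +9, +5, +3, -3, +8, +8, +9, +2
Step 2: Count signs: positive = 7, negative = 1.
Step 3: Under H0: P(positive) = 0.5, so the number of positives S ~ Bin(8, 0.5).
Step 4: Two-sided exact p-value = sum of Bin(8,0.5) probabilities at or below the observed probability = 0.070312.
Step 5: alpha = 0.05. fail to reject H0.

n_eff = 8, pos = 7, neg = 1, p = 0.070312, fail to reject H0.
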